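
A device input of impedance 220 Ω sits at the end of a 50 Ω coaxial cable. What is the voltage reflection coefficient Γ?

Γ = 0.63

Γ = (Z_L − Z_0)/(Z_L + Z_0) = (220 − 50)/(220 + 50) = 170/270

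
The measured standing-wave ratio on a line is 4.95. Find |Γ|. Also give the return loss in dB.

|Γ| ≈ 0.664; return loss ≈ 3.56 dB

|Γ| = (S − 1)/(S + 1) = (4.95 − 1)/(4.95 + 1) = 3.95/5.95
RL = −20·log₁₀|Γ| = −20·log₁₀(0.664)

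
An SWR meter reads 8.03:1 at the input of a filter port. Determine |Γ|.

|Γ| = (S − 1)/(S + 1) = (8.03 − 1)/(8.03 + 1) = 7.03/9.03

|Γ| ≈ 0.779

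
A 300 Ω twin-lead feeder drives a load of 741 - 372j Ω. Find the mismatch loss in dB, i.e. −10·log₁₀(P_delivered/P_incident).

Γ = (441 − j372)/(1041 − j372), |Γ| = 0.522
|Γ|² = 0.272, so P_del/P_inc = 1 − |Γ|² = 0.728
ML = −10·log₁₀(1 − |Γ|²)

mismatch loss ≈ 1.38 dB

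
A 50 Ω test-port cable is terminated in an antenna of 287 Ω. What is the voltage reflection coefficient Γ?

Γ = 0.703

Γ = (Z_L − Z_0)/(Z_L + Z_0) = (287 − 50)/(287 + 50) = 237/337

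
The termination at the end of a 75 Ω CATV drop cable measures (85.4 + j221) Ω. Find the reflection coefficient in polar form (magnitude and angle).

Γ ≈ 0.81 ∠ 33.3°

Γ = (Z_L − Z_0)/(Z_L + Z_0) = (10.4 + j221)/(160.4 + j221)
|Γ| = 221/273 = 0.81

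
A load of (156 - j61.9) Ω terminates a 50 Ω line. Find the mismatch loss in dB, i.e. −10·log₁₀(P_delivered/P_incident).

Γ = (106 − j61.9)/(206 − j61.9), |Γ| = 0.571
|Γ|² = 0.326, so P_del/P_inc = 1 − |Γ|² = 0.674
ML = −10·log₁₀(1 − |Γ|²)

mismatch loss ≈ 1.71 dB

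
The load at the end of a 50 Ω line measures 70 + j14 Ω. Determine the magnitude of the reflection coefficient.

Γ = (Z_L − Z_0)/(Z_L + Z_0) = (20 + j14)/(120 + j14)
|Γ| = 24.4/121

|Γ| ≈ 0.202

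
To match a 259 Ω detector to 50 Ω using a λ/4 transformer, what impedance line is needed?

Z_qwt ≈ 114 Ω

Z_qwt = √(Z_0·R_L) = √(50 × 259) = √12950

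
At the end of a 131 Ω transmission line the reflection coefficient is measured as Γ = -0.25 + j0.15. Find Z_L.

Z_L = Z_0·(1 + Γ)/(1 − Γ) = 131·(0.75 + j0.15)/(1.25 − j0.15)

Z_L ≈ 75.6 + j24.8 Ω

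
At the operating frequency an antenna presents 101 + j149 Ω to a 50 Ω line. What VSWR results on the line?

Γ = (Z_L − Z_0)/(Z_L + Z_0) = (51 + j149)/(151 + j149)
|Γ| = 157/212 = 0.742
VSWR = (1 + |Γ|)/(1 − |Γ|) = 1.74/0.258

VSWR ≈ 6.76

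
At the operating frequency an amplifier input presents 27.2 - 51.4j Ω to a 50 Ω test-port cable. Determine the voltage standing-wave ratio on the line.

VSWR ≈ 4.08

Γ = (Z_L − Z_0)/(Z_L + Z_0) = (-22.8 − j51.4)/(77.2 − j51.4)
|Γ| = 56.2/92.7 = 0.606
VSWR = (1 + |Γ|)/(1 − |Γ|) = 1.61/0.394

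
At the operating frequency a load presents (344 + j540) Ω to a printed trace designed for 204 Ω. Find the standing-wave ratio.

Γ = (Z_L − Z_0)/(Z_L + Z_0) = (140 + j540)/(548 + j540)
|Γ| = 558/769 = 0.725
VSWR = (1 + |Γ|)/(1 − |Γ|) = 1.73/0.275

VSWR ≈ 6.28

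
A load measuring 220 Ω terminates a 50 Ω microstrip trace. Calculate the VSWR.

VSWR ≈ 4.4

Γ = (220 − 50)/(220 + 50) = 0.63
VSWR = (1 + 0.63)/(1 − 0.63)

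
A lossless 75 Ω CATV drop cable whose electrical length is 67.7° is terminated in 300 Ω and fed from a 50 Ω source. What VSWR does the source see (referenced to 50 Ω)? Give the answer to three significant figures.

tan(βl) = 2.44
Z_in = Z_0·(Z_L + jZ_0·tanβl)/(Z_0 + jZ_L·tanβl) = 21.7 − j28.5 Ω
Γ_s = (Z_in − Z_s)/(Z_in + Z_s) = (-28.3 − j28.5)/(71.7 − j28.5), |Γ_s| = 0.521
VSWR = (1 + |Γ_s|)/(1 − |Γ_s|)

VSWR ≈ 3.18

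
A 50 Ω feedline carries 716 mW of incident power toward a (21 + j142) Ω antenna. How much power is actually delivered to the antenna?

P_delivered ≈ 119 mW

|Γ| = |(-29 + j142)/(71 + j142)| = 0.913
|Γ|² = 0.833
P_refl = |Γ|²·P_inc = 597 mW, P_del = (1 − |Γ|²)·P_inc = 119 mW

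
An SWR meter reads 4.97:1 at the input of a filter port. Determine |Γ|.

|Γ| ≈ 0.665

|Γ| = (S − 1)/(S + 1) = (4.97 − 1)/(4.97 + 1) = 3.97/5.97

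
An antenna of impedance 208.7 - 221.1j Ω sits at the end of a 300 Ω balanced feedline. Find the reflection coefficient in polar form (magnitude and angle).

Γ ≈ 0.431 ∠ -88.9°

Γ = (Z_L − Z_0)/(Z_L + Z_0) = (-91.3 − j221.1)/(508.7 − j221.1)
|Γ| = 239/555 = 0.431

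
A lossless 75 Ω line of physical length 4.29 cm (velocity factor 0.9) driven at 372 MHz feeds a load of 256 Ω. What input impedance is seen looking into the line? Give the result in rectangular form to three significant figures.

Z_in ≈ 107 − j112 Ω

λ = v/f = 0.9·c / 372 MHz = 0.726 m
βl = 2π·l/λ = 2π × 0.0591 = 21.3°
tan(βl) = tan(21.3°) = 0.389
Z_in = Z_0·(Z_L + jZ_0·tanβl)/(Z_0 + jZ_L·tanβl)
     = 75·(256 + j29.2)/(75 + j99.7)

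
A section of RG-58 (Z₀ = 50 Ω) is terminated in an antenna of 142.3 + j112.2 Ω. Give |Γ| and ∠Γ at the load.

Γ ≈ 0.653 ∠ 20.3°

Γ = (Z_L − Z_0)/(Z_L + Z_0) = (92.3 + j112.2)/(192.3 + j112.2)
|Γ| = 145/223 = 0.653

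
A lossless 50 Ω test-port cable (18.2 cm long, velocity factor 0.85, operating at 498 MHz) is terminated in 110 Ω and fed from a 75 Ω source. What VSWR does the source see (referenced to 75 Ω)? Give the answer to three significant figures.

λ = v/f = 0.85·c / 498 MHz = 0.512 m
βl = 2π·l/λ = 2π × 0.355 = 128°
tan(βl) = -1.28
Z_in = Z_0·(Z_L + jZ_0·tanβl)/(Z_0 + jZ_L·tanβl) = 32.5 + j27.5 Ω
Γ_s = (Z_in − Z_s)/(Z_in + Z_s) = (-42.5 + j27.5)/(107 + j27.5), |Γ_s| = 0.456
VSWR = (1 + |Γ_s|)/(1 − |Γ_s|)

VSWR ≈ 2.68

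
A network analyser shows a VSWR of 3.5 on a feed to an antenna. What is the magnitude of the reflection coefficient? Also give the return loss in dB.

|Γ| ≈ 0.556; return loss ≈ 5.11 dB

|Γ| = (S − 1)/(S + 1) = (3.5 − 1)/(3.5 + 1) = 2.5/4.5
RL = −20·log₁₀|Γ| = −20·log₁₀(0.556)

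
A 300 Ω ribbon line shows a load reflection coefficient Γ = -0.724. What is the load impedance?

Z_L = Z_0·(1 + Γ)/(1 − Γ) = 300·(0.276)/(1.72)

Z_L ≈ 48 Ω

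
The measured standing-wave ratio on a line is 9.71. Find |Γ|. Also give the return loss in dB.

|Γ| ≈ 0.813; return loss ≈ 1.8 dB

|Γ| = (S − 1)/(S + 1) = (9.71 − 1)/(9.71 + 1) = 8.71/10.7
RL = −20·log₁₀|Γ| = −20·log₁₀(0.813)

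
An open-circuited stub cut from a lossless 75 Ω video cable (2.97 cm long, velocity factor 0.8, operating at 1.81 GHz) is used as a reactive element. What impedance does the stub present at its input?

Z_in ≈ −j12.4 Ω

λ = v/f = 0.8·c / 1.81 GHz = 0.133 m
βl = 2π·l/λ = 2π × 0.224 = 80.6°
tan(βl) = 6.06
For an open-circuited stub, Z_in = −jZ_0·cot(βl) = −jZ_0/tan(βl)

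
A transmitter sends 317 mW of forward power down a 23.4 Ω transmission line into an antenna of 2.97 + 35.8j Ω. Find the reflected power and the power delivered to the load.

|Γ| = |(-20.43 + j35.8)/(26.37 + j35.8)| = 0.927
|Γ|² = 0.859
P_refl = |Γ|²·P_inc = 272 mW, P_del = (1 − |Γ|²)·P_inc = 44.6 mW

P_reflected ≈ 272 mW; P_delivered ≈ 44.6 mW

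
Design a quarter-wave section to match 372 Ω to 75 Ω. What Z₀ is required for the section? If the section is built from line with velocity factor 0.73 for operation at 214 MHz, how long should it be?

Z_qwt = √(Z_0·R_L) = √(75 × 372) = √27900
λ = 0.73·c/f = 1.02 m, so l = λ/4 = 0.256 m

Z_qwt ≈ 167 Ω; length ≈ 25.6 cm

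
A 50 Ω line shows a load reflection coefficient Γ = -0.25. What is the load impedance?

Z_L = Z_0·(1 + Γ)/(1 − Γ) = 50·(0.75)/(1.25)

Z_L ≈ 30 Ω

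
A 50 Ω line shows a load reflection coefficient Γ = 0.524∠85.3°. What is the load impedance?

Z_L = Z_0·(1 + Γ)/(1 − Γ) = 50·(1.04 + j0.522)/(0.957 − j0.522)

Z_L ≈ 30.5 + j43.9 Ω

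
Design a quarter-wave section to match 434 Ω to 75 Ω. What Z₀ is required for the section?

Z_qwt = √(Z_0·R_L) = √(75 × 434) = √32550

Z_qwt ≈ 180 Ω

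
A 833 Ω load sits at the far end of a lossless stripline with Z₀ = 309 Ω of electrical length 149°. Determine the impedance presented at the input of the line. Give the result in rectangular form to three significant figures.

Z_in ≈ 313 + j321 Ω

tan(βl) = tan(149°) = -0.601
Z_in = Z_0·(Z_L + jZ_0·tanβl)/(Z_0 + jZ_L·tanβl)
     = 309·(833 − j186)/(309 − j501)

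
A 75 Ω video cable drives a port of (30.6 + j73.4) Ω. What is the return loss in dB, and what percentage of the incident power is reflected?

RL ≈ 3.52 dB; 44.5% of incident power reflected

Γ = (-44.4 + j73.4)/(105.6 + j73.4), |Γ| = 0.667
RL = −20·log₁₀(0.667) = 3.52 dB
P_refl/P_inc = |Γ|² = 0.445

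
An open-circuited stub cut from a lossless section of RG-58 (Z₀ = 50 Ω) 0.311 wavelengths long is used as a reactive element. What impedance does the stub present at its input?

Z_in ≈ +j20.2 Ω

βl = 2π × 0.311 = 112°
tan(βl) = -2.48
For an open-circuited stub, Z_in = −jZ_0·cot(βl) = −jZ_0/tan(βl)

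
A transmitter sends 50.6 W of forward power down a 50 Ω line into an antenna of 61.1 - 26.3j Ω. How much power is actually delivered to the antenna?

|Γ| = |(11.1 − j26.3)/(111.1 − j26.3)| = 0.25
|Γ|² = 0.0625
P_refl = |Γ|²·P_inc = 3.16 W, P_del = (1 − |Γ|²)·P_inc = 47.4 W

P_delivered ≈ 47.4 W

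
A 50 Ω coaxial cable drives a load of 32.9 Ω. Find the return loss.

Γ = (32.9 − 50)/(32.9 + 50) = -0.206
RL = −20·log₁₀|Γ| = −20·log₁₀(0.206)

RL ≈ 13.7 dB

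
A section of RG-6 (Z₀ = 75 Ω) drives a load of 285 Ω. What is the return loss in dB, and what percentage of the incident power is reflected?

RL ≈ 4.68 dB; 34% of incident power reflected

Γ = (285 − 75)/(285 + 75) = 0.583
RL = −20·log₁₀(0.583) = 4.68 dB
P_refl/P_inc = |Γ|² = 0.34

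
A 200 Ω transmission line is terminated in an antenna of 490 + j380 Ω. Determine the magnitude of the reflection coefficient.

Γ = (Z_L − Z_0)/(Z_L + Z_0) = (290 + j380)/(690 + j380)
|Γ| = 478/788

|Γ| ≈ 0.607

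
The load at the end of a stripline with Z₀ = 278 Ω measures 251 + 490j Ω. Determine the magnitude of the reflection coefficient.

|Γ| ≈ 0.681

Γ = (Z_L − Z_0)/(Z_L + Z_0) = (-27 + j490)/(529 + j490)
|Γ| = 491/721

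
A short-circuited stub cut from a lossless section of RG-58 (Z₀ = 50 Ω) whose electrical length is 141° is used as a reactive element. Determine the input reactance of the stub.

tan(βl) = -0.81
For a short-circuited stub, Z_in = jZ_0·tan(βl)

X_in ≈ -40.5 Ω (capacitive)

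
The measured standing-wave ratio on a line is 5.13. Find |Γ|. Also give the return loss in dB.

|Γ| = (S − 1)/(S + 1) = (5.13 − 1)/(5.13 + 1) = 4.13/6.13
RL = −20·log₁₀|Γ| = −20·log₁₀(0.674)

|Γ| ≈ 0.674; return loss ≈ 3.43 dB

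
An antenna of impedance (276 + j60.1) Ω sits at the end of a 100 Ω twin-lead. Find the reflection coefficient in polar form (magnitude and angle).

Γ = (Z_L − Z_0)/(Z_L + Z_0) = (176 + j60.1)/(376 + j60.1)
|Γ| = 186/381 = 0.488

Γ ≈ 0.488 ∠ 9.77°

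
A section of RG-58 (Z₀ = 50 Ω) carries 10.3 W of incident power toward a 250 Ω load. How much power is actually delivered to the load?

Γ = (250 − 50)/(250 + 50) = 0.667
|Γ|² = 0.444
P_refl = |Γ|²·P_inc = 4.58 W, P_del = (1 − |Γ|²)·P_inc = 5.72 W

P_delivered ≈ 5.72 W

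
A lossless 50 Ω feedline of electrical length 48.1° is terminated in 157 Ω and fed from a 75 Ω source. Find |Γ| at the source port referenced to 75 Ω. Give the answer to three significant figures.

|Γ| ≈ 0.565

tan(βl) = 1.11
Z_in = Z_0·(Z_L + jZ_0·tanβl)/(Z_0 + jZ_L·tanβl) = 26.6 − j37.3 Ω
Γ_s = (Z_in − Z_s)/(Z_in + Z_s) = (-48.4 − j37.3)/(102 − j37.3), |Γ_s| = 0.565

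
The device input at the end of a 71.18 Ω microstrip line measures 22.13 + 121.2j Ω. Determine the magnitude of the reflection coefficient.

Γ = (Z_L − Z_0)/(Z_L + Z_0) = (-49.05 + j121.2)/(93.31 + j121.2)
|Γ| = 131/153

|Γ| ≈ 0.855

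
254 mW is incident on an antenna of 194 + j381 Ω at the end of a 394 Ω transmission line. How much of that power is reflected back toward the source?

|Γ| = |(-200 + j381)/(588 + j381)| = 0.614
|Γ|² = 0.377
P_refl = |Γ|²·P_inc = 95.8 mW, P_del = (1 − |Γ|²)·P_inc = 158 mW

P_reflected ≈ 95.8 mW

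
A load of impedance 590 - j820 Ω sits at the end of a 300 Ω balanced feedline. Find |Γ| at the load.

Γ = (Z_L − Z_0)/(Z_L + Z_0) = (290 − j820)/(890 − j820)
|Γ| = 870/1210

|Γ| ≈ 0.719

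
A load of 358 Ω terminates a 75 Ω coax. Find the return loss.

RL ≈ 3.69 dB

Γ = (358 − 75)/(358 + 75) = 0.654
RL = −20·log₁₀|Γ| = −20·log₁₀(0.654)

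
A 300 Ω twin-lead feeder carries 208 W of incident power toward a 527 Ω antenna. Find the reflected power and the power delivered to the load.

Γ = (527 − 300)/(527 + 300) = 0.274
|Γ|² = 0.0753
P_refl = |Γ|²·P_inc = 15.7 W, P_del = (1 − |Γ|²)·P_inc = 192 W

P_reflected ≈ 15.7 W; P_delivered ≈ 192 W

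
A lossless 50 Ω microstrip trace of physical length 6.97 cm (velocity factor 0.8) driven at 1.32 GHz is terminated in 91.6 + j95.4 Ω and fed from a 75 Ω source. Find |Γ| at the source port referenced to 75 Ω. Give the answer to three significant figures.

|Γ| ≈ 0.68

λ = v/f = 0.8·c / 1.32 GHz = 0.182 m
βl = 2π·l/λ = 2π × 0.383 = 138°
tan(βl) = -0.9
Z_in = Z_0·(Z_L + jZ_0·tanβl)/(Z_0 + jZ_L·tanβl) = 16.4 + j28.5 Ω
Γ_s = (Z_in − Z_s)/(Z_in + Z_s) = (-58.6 + j28.5)/(91.4 + j28.5), |Γ_s| = 0.68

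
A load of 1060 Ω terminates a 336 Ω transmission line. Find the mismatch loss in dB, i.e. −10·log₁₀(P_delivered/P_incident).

Γ = (1060 − 336)/(1060 + 336) = 0.519
|Γ|² = 0.269, so P_del/P_inc = 1 − |Γ|² = 0.731
ML = −10·log₁₀(1 − |Γ|²)

mismatch loss ≈ 1.36 dB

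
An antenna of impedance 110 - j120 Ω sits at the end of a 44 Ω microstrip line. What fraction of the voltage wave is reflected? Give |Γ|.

|Γ| ≈ 0.701

Γ = (Z_L − Z_0)/(Z_L + Z_0) = (66 − j120)/(154 − j120)
|Γ| = 137/195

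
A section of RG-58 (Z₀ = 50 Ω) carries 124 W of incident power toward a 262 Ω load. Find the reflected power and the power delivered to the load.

P_reflected ≈ 57.3 W; P_delivered ≈ 66.7 W

Γ = (262 − 50)/(262 + 50) = 0.679
|Γ|² = 0.462
P_refl = |Γ|²·P_inc = 57.3 W, P_del = (1 − |Γ|²)·P_inc = 66.7 W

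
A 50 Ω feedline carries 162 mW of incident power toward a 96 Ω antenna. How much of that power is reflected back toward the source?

Γ = (96 − 50)/(96 + 50) = 0.315
|Γ|² = 0.0993
P_refl = |Γ|²·P_inc = 16.1 mW, P_del = (1 − |Γ|²)·P_inc = 146 mW

P_reflected ≈ 16.1 mW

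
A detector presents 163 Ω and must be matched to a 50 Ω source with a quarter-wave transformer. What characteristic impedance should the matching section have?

Z_qwt ≈ 90.3 Ω

Z_qwt = √(Z_0·R_L) = √(50 × 163) = √8150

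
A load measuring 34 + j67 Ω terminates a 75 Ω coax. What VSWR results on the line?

Γ = (Z_L − Z_0)/(Z_L + Z_0) = (-41 + j67)/(109 + j67)
|Γ| = 78.5/128 = 0.614
VSWR = (1 + |Γ|)/(1 − |Γ|) = 1.61/0.386

VSWR ≈ 4.18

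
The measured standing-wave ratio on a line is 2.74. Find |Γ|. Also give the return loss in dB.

|Γ| = (S − 1)/(S + 1) = (2.74 − 1)/(2.74 + 1) = 1.74/3.74
RL = −20·log₁₀|Γ| = −20·log₁₀(0.465)

|Γ| ≈ 0.465; return loss ≈ 6.65 dB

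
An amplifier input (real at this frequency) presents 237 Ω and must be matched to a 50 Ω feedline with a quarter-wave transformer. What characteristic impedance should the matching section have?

Z_qwt ≈ 109 Ω

Z_qwt = √(Z_0·R_L) = √(50 × 237) = √11850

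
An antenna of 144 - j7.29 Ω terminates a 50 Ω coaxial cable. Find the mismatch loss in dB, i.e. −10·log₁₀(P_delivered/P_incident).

mismatch loss ≈ 1.17 dB

Γ = (94 − j7.29)/(194 − j7.29), |Γ| = 0.486
|Γ|² = 0.236, so P_del/P_inc = 1 − |Γ|² = 0.764
ML = −10·log₁₀(1 − |Γ|²)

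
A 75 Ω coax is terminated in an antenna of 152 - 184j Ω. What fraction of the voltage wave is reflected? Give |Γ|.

Γ = (Z_L − Z_0)/(Z_L + Z_0) = (77 − j184)/(227 − j184)
|Γ| = 199/292

|Γ| ≈ 0.683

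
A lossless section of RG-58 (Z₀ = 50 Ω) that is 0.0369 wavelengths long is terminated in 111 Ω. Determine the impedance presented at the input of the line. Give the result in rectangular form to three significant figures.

βl = 2π × 0.0369 = 13.3°
tan(βl) = tan(13.3°) = 0.236
Z_in = Z_0·(Z_L + jZ_0·tanβl)/(Z_0 + jZ_L·tanβl)
     = 50·(111 + j11.8)/(50 + j26.2)

Z_in ≈ 91.9 − j36.4 Ω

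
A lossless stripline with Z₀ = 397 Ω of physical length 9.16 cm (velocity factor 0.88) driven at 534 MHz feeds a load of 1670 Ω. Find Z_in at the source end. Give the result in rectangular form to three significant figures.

Z_in ≈ 111 − j160 Ω

λ = v/f = 0.88·c / 534 MHz = 0.494 m
βl = 2π·l/λ = 2π × 0.185 = 66.7°
tan(βl) = tan(66.7°) = 2.32
Z_in = Z_0·(Z_L + jZ_0·tanβl)/(Z_0 + jZ_L·tanβl)
     = 397·(1670 + j922)/(397 + j3880)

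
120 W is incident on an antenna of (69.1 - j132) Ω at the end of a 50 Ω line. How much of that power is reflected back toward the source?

P_reflected ≈ 67.5 W

|Γ| = |(19.1 − j132)/(119.1 − j132)| = 0.75
|Γ|² = 0.563
P_refl = |Γ|²·P_inc = 67.5 W, P_del = (1 − |Γ|²)·P_inc = 52.5 W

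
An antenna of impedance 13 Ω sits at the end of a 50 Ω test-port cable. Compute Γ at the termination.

Γ = -0.587

Γ = (Z_L − Z_0)/(Z_L + Z_0) = (13 − 50)/(13 + 50) = -37/63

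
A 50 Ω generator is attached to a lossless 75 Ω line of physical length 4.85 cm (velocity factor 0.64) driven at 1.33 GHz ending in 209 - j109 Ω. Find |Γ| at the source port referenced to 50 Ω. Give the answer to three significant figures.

λ = v/f = 0.64·c / 1.33 GHz = 0.144 m
βl = 2π·l/λ = 2π × 0.336 = 121°
tan(βl) = -1.67
Z_in = Z_0·(Z_L + jZ_0·tanβl)/(Z_0 + jZ_L·tanβl) = 33.5 + j55.2 Ω
Γ_s = (Z_in − Z_s)/(Z_in + Z_s) = (-16.5 + j55.2)/(83.5 + j55.2), |Γ_s| = 0.576

|Γ| ≈ 0.576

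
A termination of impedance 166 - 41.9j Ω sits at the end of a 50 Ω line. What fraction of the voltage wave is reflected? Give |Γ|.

Γ = (Z_L − Z_0)/(Z_L + Z_0) = (116 − j41.9)/(216 − j41.9)
|Γ| = 123/220

|Γ| ≈ 0.561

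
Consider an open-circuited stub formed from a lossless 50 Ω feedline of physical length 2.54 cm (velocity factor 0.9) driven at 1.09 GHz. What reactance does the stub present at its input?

λ = v/f = 0.9·c / 1.09 GHz = 0.248 m
βl = 2π·l/λ = 2π × 0.103 = 36.9°
tan(βl) = 0.751
For an open-circuited stub, Z_in = −jZ_0·cot(βl) = −jZ_0/tan(βl)

X_in ≈ -66.6 Ω (capacitive)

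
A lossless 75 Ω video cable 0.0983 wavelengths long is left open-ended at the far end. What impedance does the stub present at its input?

Z_in ≈ −j106 Ω

βl = 2π × 0.0983 = 35.4°
tan(βl) = 0.71
For an open-ended stub, Z_in = −jZ_0·cot(βl) = −jZ_0/tan(βl)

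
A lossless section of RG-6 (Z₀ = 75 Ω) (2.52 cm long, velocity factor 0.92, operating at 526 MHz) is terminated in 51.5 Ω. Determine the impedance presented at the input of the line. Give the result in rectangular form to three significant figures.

λ = v/f = 0.92·c / 526 MHz = 0.525 m
βl = 2π·l/λ = 2π × 0.048 = 17.3°
tan(βl) = tan(17.3°) = 0.311
Z_in = Z_0·(Z_L + jZ_0·tanβl)/(Z_0 + jZ_L·tanβl)
     = 75·(51.5 + j23.3)/(75 + j16)

Z_in ≈ 54 + j11.8 Ω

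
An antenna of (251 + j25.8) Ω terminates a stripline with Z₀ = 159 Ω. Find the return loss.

Γ = (92 + j25.8)/(410 + j25.8), |Γ| = 0.233
RL = −20·log₁₀|Γ| = −20·log₁₀(0.233)

RL ≈ 12.7 dB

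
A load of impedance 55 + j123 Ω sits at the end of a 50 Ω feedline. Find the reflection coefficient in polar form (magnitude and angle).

Γ ≈ 0.761 ∠ 38.2°

Γ = (Z_L − Z_0)/(Z_L + Z_0) = (5 + j123)/(105 + j123)
|Γ| = 123/162 = 0.761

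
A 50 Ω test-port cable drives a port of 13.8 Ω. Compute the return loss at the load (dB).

RL ≈ 4.92 dB

Γ = (13.8 − 50)/(13.8 + 50) = -0.567
RL = −20·log₁₀|Γ| = −20·log₁₀(0.567)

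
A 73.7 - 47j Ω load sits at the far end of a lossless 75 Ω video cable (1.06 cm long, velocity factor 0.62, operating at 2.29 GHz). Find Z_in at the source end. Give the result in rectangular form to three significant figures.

λ = v/f = 0.62·c / 2.29 GHz = 0.0812 m
βl = 2π·l/λ = 2π × 0.131 = 47°
tan(βl) = tan(47°) = 1.07
Z_in = Z_0·(Z_L + jZ_0·tanβl)/(Z_0 + jZ_L·tanβl)
     = 75·(73.7 + j33.4)/(125 + j79)

Z_in ≈ 40.6 − j5.59 Ω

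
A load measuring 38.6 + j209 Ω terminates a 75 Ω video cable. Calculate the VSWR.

Γ = (Z_L − Z_0)/(Z_L + Z_0) = (-36.4 + j209)/(113.6 + j209)
|Γ| = 212/238 = 0.892
VSWR = (1 + |Γ|)/(1 − |Γ|) = 1.89/0.108

VSWR ≈ 17.5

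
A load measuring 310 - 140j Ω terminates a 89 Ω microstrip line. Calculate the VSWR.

VSWR ≈ 4.25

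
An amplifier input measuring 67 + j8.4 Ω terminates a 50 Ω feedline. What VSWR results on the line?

VSWR ≈ 1.39

Γ = (Z_L − Z_0)/(Z_L + Z_0) = (17 + j8.4)/(117 + j8.4)
|Γ| = 19/117 = 0.162
VSWR = (1 + |Γ|)/(1 − |Γ|) = 1.16/0.838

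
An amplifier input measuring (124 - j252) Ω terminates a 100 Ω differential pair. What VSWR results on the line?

VSWR ≈ 7.03

Γ = (Z_L − Z_0)/(Z_L + Z_0) = (24 − j252)/(224 − j252)
|Γ| = 253/337 = 0.751
VSWR = (1 + |Γ|)/(1 − |Γ|) = 1.75/0.249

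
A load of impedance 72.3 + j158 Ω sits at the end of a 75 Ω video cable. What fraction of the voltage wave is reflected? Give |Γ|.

|Γ| ≈ 0.732

Γ = (Z_L − Z_0)/(Z_L + Z_0) = (-2.7 + j158)/(147.3 + j158)
|Γ| = 158/216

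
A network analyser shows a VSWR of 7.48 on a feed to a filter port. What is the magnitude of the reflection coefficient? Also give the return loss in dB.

|Γ| = (S − 1)/(S + 1) = (7.48 − 1)/(7.48 + 1) = 6.48/8.48
RL = −20·log₁₀|Γ| = −20·log₁₀(0.764)

|Γ| ≈ 0.764; return loss ≈ 2.34 dB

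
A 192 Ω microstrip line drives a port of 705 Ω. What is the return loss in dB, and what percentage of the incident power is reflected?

RL ≈ 4.85 dB; 32.7% of incident power reflected

Γ = (705 − 192)/(705 + 192) = 0.572
RL = −20·log₁₀(0.572) = 4.85 dB
P_refl/P_inc = |Γ|² = 0.327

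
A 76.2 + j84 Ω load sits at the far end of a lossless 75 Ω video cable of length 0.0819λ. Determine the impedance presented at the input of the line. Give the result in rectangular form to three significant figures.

Z_in ≈ 216 + j5.57 Ω

βl = 2π × 0.0819 = 29.5°
tan(βl) = tan(29.5°) = 0.565
Z_in = Z_0·(Z_L + jZ_0·tanβl)/(Z_0 + jZ_L·tanβl)
     = 75·(76.2 + j126)/(27.5 + j43.1)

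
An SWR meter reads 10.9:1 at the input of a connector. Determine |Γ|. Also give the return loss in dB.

|Γ| = (S − 1)/(S + 1) = (10.9 − 1)/(10.9 + 1) = 9.9/11.9
RL = −20·log₁₀|Γ| = −20·log₁₀(0.832)

|Γ| ≈ 0.832; return loss ≈ 1.6 dB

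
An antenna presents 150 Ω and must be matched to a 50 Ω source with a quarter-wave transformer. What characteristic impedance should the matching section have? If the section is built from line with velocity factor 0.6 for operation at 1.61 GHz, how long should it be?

Z_qwt ≈ 86.6 Ω; length ≈ 2.8 cm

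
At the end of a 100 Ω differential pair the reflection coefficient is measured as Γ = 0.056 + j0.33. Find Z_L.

Z_L ≈ 88.8 + j66 Ω

Z_L = Z_0·(1 + Γ)/(1 − Γ) = 100·(1.06 + j0.33)/(0.944 − j0.33)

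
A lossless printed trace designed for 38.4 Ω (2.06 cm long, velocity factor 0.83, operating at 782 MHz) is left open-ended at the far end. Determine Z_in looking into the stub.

λ = v/f = 0.83·c / 782 MHz = 0.318 m
βl = 2π·l/λ = 2π × 0.0647 = 23.3°
tan(βl) = 0.43
For an open-ended stub, Z_in = −jZ_0·cot(βl) = −jZ_0/tan(βl)

Z_in ≈ −j89.2 Ω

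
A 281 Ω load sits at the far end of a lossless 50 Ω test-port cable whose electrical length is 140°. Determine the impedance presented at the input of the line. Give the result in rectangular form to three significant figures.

tan(βl) = tan(140°) = -0.839
Z_in = Z_0·(Z_L + jZ_0·tanβl)/(Z_0 + jZ_L·tanβl)
     = 50·(281 − j42)/(50 − j236)

Z_in ≈ 20.6 + j55.2 Ω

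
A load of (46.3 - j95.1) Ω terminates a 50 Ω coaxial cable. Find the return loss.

RL ≈ 3.06 dB

Γ = (-3.7 − j95.1)/(96.3 − j95.1), |Γ| = 0.703
RL = −20·log₁₀|Γ| = −20·log₁₀(0.703)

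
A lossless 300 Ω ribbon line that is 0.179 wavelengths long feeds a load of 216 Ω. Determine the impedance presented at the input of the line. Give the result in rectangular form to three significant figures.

Z_in ≈ 355 + j92.5 Ω

βl = 2π × 0.179 = 64.4°
tan(βl) = tan(64.4°) = 2.09
Z_in = Z_0·(Z_L + jZ_0·tanβl)/(Z_0 + jZ_L·tanβl)
     = 300·(216 + j627)/(300 + j452)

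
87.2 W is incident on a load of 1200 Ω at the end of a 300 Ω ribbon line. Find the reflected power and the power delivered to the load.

Γ = (1200 − 300)/(1200 + 300) = 0.6
|Γ|² = 0.36
P_refl = |Γ|²·P_inc = 31.4 W, P_del = (1 − |Γ|²)·P_inc = 55.8 W

P_reflected ≈ 31.4 W; P_delivered ≈ 55.8 W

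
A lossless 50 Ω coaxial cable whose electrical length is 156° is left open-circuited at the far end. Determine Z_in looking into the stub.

Z_in ≈ +j112 Ω

tan(βl) = -0.445
For an open-circuited stub, Z_in = −jZ_0·cot(βl) = −jZ_0/tan(βl)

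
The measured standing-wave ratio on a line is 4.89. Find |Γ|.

|Γ| ≈ 0.66

|Γ| = (S − 1)/(S + 1) = (4.89 − 1)/(4.89 + 1) = 3.89/5.89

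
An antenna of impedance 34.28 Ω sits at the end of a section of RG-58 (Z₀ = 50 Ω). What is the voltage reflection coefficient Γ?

Γ = -0.187

Γ = (Z_L − Z_0)/(Z_L + Z_0) = (34.28 − 50)/(34.28 + 50) = -15.72/84.28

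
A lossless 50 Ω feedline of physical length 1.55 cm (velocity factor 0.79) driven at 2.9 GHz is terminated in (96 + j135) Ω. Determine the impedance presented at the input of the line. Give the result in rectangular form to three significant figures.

Z_in ≈ 12.4 − j34.8 Ω

λ = v/f = 0.79·c / 2.9 GHz = 0.0817 m
βl = 2π·l/λ = 2π × 0.19 = 68.3°
tan(βl) = tan(68.3°) = 2.51
Z_in = Z_0·(Z_L + jZ_0·tanβl)/(Z_0 + jZ_L·tanβl)
     = 50·(96 + j261)/(-289 + j241)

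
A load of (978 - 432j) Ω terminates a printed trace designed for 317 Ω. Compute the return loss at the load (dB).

RL ≈ 4.75 dB

Γ = (661 − j432)/(1295 − j432), |Γ| = 0.578
RL = −20·log₁₀|Γ| = −20·log₁₀(0.578)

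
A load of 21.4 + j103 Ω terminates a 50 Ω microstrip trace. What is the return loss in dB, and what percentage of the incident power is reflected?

RL ≈ 1.38 dB; 72.8% of incident power reflected

Γ = (-28.6 + j103)/(71.4 + j103), |Γ| = 0.853
RL = −20·log₁₀(0.853) = 1.38 dB
P_refl/P_inc = |Γ|² = 0.728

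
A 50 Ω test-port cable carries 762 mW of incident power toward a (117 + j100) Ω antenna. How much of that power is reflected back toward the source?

P_reflected ≈ 291 mW

|Γ| = |(67 + j100)/(167 + j100)| = 0.618
|Γ|² = 0.382
P_refl = |Γ|²·P_inc = 291 mW, P_del = (1 − |Γ|²)·P_inc = 471 mW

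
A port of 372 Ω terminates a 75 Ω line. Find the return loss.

Γ = (372 − 75)/(372 + 75) = 0.664
RL = −20·log₁₀|Γ| = −20·log₁₀(0.664)

RL ≈ 3.55 dB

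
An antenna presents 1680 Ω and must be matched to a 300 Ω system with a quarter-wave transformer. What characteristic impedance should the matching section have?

Z_qwt = √(Z_0·R_L) = √(300 × 1680) = √504000

Z_qwt ≈ 710 Ω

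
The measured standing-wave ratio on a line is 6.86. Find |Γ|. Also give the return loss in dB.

|Γ| ≈ 0.746; return loss ≈ 2.55 dB

|Γ| = (S − 1)/(S + 1) = (6.86 − 1)/(6.86 + 1) = 5.86/7.86
RL = −20·log₁₀|Γ| = −20·log₁₀(0.746)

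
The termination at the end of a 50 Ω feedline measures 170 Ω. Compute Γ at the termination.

Γ = 0.545

Γ = (Z_L − Z_0)/(Z_L + Z_0) = (170 − 50)/(170 + 50) = 120/220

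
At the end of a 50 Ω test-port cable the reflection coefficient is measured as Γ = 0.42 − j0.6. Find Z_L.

Z_L = Z_0·(1 + Γ)/(1 − Γ) = 50·(1.42 − j0.6)/(0.58 + j0.6)

Z_L ≈ 33.3 − j86.2 Ω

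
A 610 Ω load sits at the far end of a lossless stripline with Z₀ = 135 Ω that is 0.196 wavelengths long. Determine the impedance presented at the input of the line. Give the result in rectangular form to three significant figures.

βl = 2π × 0.196 = 70.6°
tan(βl) = tan(70.6°) = 2.83
Z_in = Z_0·(Z_L + jZ_0·tanβl)/(Z_0 + jZ_L·tanβl)
     = 135·(610 + j383)/(135 + j1730)

Z_in ≈ 33.4 − j45 Ω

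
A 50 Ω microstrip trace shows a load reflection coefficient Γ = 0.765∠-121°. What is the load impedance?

Z_L ≈ 8.74 − j27.6 Ω

Z_L = Z_0·(1 + Γ)/(1 − Γ) = 50·(0.606 − j0.656)/(1.39 + j0.656)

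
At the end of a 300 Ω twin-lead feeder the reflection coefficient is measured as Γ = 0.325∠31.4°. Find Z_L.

Z_L ≈ 487 + j184 Ω

Z_L = Z_0·(1 + Γ)/(1 − Γ) = 300·(1.28 + j0.169)/(0.723 − j0.169)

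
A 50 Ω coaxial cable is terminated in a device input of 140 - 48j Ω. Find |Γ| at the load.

|Γ| ≈ 0.52

Γ = (Z_L − Z_0)/(Z_L + Z_0) = (90 − j48)/(190 − j48)
|Γ| = 102/196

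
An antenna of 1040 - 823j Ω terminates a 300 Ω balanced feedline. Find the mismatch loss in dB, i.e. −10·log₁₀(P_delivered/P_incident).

Γ = (740 − j823)/(1340 − j823), |Γ| = 0.704
|Γ|² = 0.495, so P_del/P_inc = 1 − |Γ|² = 0.505
ML = −10·log₁₀(1 − |Γ|²)

mismatch loss ≈ 2.97 dB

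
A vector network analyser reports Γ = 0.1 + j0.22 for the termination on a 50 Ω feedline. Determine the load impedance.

Z_L ≈ 54.8 + j25.6 Ω

Z_L = Z_0·(1 + Γ)/(1 − Γ) = 50·(1.1 + j0.22)/(0.9 − j0.22)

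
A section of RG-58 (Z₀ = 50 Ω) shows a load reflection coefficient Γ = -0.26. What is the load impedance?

Z_L = Z_0·(1 + Γ)/(1 − Γ) = 50·(0.74)/(1.26)

Z_L ≈ 29.4 Ω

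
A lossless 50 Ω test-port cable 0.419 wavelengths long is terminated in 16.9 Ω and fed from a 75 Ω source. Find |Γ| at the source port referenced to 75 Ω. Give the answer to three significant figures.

|Γ| ≈ 0.591

βl = 2π × 0.419 = 151°
tan(βl) = -0.558
Z_in = Z_0·(Z_L + jZ_0·tanβl)/(Z_0 + jZ_L·tanβl) = 21.4 − j23.9 Ω
Γ_s = (Z_in − Z_s)/(Z_in + Z_s) = (-53.6 − j23.9)/(96.4 − j23.9), |Γ_s| = 0.591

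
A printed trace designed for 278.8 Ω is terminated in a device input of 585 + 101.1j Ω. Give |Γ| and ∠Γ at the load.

Γ = (Z_L − Z_0)/(Z_L + Z_0) = (306.2 + j101.1)/(863.8 + j101.1)
|Γ| = 322/870 = 0.371

Γ ≈ 0.371 ∠ 11.6°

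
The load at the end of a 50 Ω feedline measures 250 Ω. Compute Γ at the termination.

Γ = (Z_L − Z_0)/(Z_L + Z_0) = (250 − 50)/(250 + 50) = 200/300

Γ = 0.667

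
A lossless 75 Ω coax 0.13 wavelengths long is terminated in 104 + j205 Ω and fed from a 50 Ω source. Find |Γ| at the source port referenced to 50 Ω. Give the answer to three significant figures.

βl = 2π × 0.13 = 46.8°
tan(βl) = 1.06
Z_in = Z_0·(Z_L + jZ_0·tanβl)/(Z_0 + jZ_L·tanβl) = 38.1 − j120 Ω
Γ_s = (Z_in − Z_s)/(Z_in + Z_s) = (-11.9 − j120)/(88.1 − j120), |Γ_s| = 0.809

|Γ| ≈ 0.809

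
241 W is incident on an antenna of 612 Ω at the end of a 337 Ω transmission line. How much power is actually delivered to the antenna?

P_delivered ≈ 221 W

Γ = (612 − 337)/(612 + 337) = 0.29
|Γ|² = 0.084
P_refl = |Γ|²·P_inc = 20.2 W, P_del = (1 − |Γ|²)·P_inc = 221 W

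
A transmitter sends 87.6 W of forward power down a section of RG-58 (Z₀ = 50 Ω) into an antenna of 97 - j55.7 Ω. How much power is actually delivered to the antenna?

|Γ| = |(47 − j55.7)/(147 − j55.7)| = 0.464
|Γ|² = 0.215
P_refl = |Γ|²·P_inc = 18.8 W, P_del = (1 − |Γ|²)·P_inc = 68.8 W

P_delivered ≈ 68.8 W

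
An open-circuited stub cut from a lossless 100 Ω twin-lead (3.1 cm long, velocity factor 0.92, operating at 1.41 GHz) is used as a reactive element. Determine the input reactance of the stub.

X_in ≈ -64.9 Ω (capacitive)

λ = v/f = 0.92·c / 1.41 GHz = 0.196 m
βl = 2π·l/λ = 2π × 0.158 = 57°
tan(βl) = 1.54
For an open-circuited stub, Z_in = −jZ_0·cot(βl) = −jZ_0/tan(βl)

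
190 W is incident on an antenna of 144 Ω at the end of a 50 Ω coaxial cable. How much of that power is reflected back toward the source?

Γ = (144 − 50)/(144 + 50) = 0.485
|Γ|² = 0.235
P_refl = |Γ|²·P_inc = 44.6 W, P_del = (1 − |Γ|²)·P_inc = 145 W

P_reflected ≈ 44.6 W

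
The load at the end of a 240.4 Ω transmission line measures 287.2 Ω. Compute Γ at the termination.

Γ = (Z_L − Z_0)/(Z_L + Z_0) = (287.2 − 240.4)/(287.2 + 240.4) = 46.8/527.6

Γ = 0.0887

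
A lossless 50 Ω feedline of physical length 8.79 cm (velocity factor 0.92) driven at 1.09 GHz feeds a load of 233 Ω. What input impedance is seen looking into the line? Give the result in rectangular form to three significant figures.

λ = v/f = 0.92·c / 1.09 GHz = 0.253 m
βl = 2π·l/λ = 2π × 0.347 = 125°
tan(βl) = tan(125°) = -1.43
Z_in = Z_0·(Z_L + jZ_0·tanβl)/(Z_0 + jZ_L·tanβl)
     = 50·(233 − j71.5)/(50 − j333)

Z_in ≈ 15.6 + j32.6 Ω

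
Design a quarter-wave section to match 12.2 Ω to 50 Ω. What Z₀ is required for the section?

Z_qwt = √(Z_0·R_L) = √(50 × 12.2) = √610

Z_qwt ≈ 24.7 Ω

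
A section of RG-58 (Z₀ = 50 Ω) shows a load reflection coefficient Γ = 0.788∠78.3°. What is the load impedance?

Z_L ≈ 14.6 + j59.3 Ω

Z_L = Z_0·(1 + Γ)/(1 − Γ) = 50·(1.16 + j0.772)/(0.84 − j0.772)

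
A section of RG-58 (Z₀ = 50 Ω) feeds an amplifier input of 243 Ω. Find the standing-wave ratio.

VSWR ≈ 4.86

Γ = (243 − 50)/(243 + 50) = 0.659
VSWR = (1 + 0.659)/(1 − 0.659)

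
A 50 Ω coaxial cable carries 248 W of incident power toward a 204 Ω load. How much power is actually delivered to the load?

P_delivered ≈ 157 W

Γ = (204 − 50)/(204 + 50) = 0.606
|Γ|² = 0.368
P_refl = |Γ|²·P_inc = 91.2 W, P_del = (1 − |Γ|²)·P_inc = 157 W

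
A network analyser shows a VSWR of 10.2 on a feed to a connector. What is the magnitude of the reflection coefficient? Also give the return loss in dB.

|Γ| ≈ 0.821; return loss ≈ 1.71 dB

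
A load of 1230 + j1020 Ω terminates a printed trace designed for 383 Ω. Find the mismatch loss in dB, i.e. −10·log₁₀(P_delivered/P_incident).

mismatch loss ≈ 2.86 dB

Γ = (847 + j1020)/(1613 + j1020), |Γ| = 0.695
|Γ|² = 0.483, so P_del/P_inc = 1 − |Γ|² = 0.517
ML = −10·log₁₀(1 − |Γ|²)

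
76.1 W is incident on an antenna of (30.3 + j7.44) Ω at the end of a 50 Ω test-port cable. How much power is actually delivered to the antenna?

P_delivered ≈ 70.9 W

|Γ| = |(-19.7 + j7.44)/(80.3 + j7.44)| = 0.261
|Γ|² = 0.0682
P_refl = |Γ|²·P_inc = 5.19 W, P_del = (1 − |Γ|²)·P_inc = 70.9 W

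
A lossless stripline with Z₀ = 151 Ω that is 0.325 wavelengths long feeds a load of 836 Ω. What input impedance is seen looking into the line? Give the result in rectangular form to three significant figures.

Z_in ≈ 34.1 + j73.8 Ω

βl = 2π × 0.325 = 117°
tan(βl) = tan(117°) = -1.96
Z_in = Z_0·(Z_L + jZ_0·tanβl)/(Z_0 + jZ_L·tanβl)
     = 151·(836 − j296)/(151 − j1640)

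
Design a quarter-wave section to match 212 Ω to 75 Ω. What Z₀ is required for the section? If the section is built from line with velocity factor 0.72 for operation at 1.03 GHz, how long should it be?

Z_qwt = √(Z_0·R_L) = √(75 × 212) = √15900
λ = 0.72·c/f = 0.21 m, so l = λ/4 = 0.0524 m

Z_qwt ≈ 126 Ω; length ≈ 5.24 cm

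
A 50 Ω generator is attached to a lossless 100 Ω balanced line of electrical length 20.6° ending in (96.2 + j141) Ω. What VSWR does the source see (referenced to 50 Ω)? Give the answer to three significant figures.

tan(βl) = 0.376
Z_in = Z_0·(Z_L + jZ_0·tanβl)/(Z_0 + jZ_L·tanβl) = 312 + j140 Ω
Γ_s = (Z_in − Z_s)/(Z_in + Z_s) = (262 + j140)/(362 + j140), |Γ_s| = 0.765
VSWR = (1 + |Γ_s|)/(1 − |Γ_s|)

VSWR ≈ 7.52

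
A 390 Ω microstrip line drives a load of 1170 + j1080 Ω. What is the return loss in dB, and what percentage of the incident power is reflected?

RL ≈ 3.07 dB; 49.3% of incident power reflected

Γ = (780 + j1080)/(1560 + j1080), |Γ| = 0.702
RL = −20·log₁₀(0.702) = 3.07 dB
P_refl/P_inc = |Γ|² = 0.493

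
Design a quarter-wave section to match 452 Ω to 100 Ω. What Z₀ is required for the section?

Z_qwt = √(Z_0·R_L) = √(100 × 452) = √45200

Z_qwt ≈ 213 Ω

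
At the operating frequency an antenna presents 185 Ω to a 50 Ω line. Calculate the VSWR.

For a purely resistive load, VSWR = R_L/Z_0 or Z_0/R_L (whichever > 1) = 185/50

VSWR ≈ 3.7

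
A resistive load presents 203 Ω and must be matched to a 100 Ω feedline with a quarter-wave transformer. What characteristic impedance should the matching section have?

Z_qwt = √(Z_0·R_L) = √(100 × 203) = √20300

Z_qwt ≈ 142 Ω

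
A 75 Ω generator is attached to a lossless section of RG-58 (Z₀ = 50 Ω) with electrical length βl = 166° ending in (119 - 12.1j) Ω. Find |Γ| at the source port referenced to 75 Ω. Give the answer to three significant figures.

|Γ| ≈ 0.26

tan(βl) = -0.249
Z_in = Z_0·(Z_L + jZ_0·tanβl)/(Z_0 + jZ_L·tanβl) = 102 + j38.5 Ω
Γ_s = (Z_in − Z_s)/(Z_in + Z_s) = (27.3 + j38.5)/(177 + j38.5), |Γ_s| = 0.26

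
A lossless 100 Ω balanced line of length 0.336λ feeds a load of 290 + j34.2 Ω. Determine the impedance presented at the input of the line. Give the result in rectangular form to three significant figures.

βl = 2π × 0.336 = 121°
tan(βl) = tan(121°) = -1.67
Z_in = Z_0·(Z_L + jZ_0·tanβl)/(Z_0 + jZ_L·tanβl)
     = 100·(290 − j132)/(157 − j483)

Z_in ≈ 42.4 + j46.2 Ω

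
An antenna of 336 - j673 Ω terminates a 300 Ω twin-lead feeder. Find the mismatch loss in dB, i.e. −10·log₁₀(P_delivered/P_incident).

Γ = (36 − j673)/(636 − j673), |Γ| = 0.728
|Γ|² = 0.53, so P_del/P_inc = 1 − |Γ|² = 0.47
ML = −10·log₁₀(1 − |Γ|²)

mismatch loss ≈ 3.28 dB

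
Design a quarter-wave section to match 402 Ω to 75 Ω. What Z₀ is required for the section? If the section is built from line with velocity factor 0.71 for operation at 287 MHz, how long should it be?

Z_qwt ≈ 174 Ω; length ≈ 18.6 cm

Z_qwt = √(Z_0·R_L) = √(75 × 402) = √30150
λ = 0.71·c/f = 0.742 m, so l = λ/4 = 0.186 m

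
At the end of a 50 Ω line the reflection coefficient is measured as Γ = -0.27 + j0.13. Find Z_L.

Z_L = Z_0·(1 + Γ)/(1 − Γ) = 50·(0.73 + j0.13)/(1.27 − j0.13)

Z_L ≈ 27.9 + j7.98 Ω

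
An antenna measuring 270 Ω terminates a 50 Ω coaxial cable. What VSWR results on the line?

Γ = (270 − 50)/(270 + 50) = 0.688
VSWR = (1 + 0.688)/(1 − 0.688)

VSWR ≈ 5.4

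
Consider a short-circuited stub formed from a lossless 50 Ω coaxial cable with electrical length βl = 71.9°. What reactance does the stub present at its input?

tan(βl) = 3.06
For a short-circuited stub, Z_in = jZ_0·tan(βl)

X_in ≈ 153 Ω (inductive)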